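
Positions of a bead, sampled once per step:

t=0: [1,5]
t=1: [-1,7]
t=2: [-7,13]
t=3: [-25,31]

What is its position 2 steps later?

[-241,247]

Consecutive displacements [-2,+2], [-6,+6], [-18,+18] scale by a factor of 3 each step.
step 4: [-25,31] + [-54,+54] → [-79,85]
step 5: [-79,85] + [-162,+162] → [-241,247]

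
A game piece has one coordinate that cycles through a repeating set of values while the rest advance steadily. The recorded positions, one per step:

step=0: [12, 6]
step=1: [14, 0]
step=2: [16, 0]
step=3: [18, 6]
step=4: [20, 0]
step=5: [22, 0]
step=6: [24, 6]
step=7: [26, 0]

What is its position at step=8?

First: linear, +2 per step → 28 at step 8.
Second: cycles through 6, 0, 0 every 3 steps. Step 8 lands at position 2 of the cycle → 0.

[28, 0]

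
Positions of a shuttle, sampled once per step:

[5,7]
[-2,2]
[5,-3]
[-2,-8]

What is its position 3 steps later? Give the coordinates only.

First: cycles through 5, -2 every 2 steps. Step 6 lands at position 0 of the cycle → 5.
Second: linear, -5 per step → -23 at step 6.

[5,-23]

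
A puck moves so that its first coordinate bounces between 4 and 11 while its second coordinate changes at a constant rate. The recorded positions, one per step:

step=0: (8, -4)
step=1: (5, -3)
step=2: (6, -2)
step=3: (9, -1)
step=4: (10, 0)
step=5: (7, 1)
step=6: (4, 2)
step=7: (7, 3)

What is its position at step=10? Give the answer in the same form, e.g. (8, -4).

The first coordinate reflects between 4 and 11, moving 3 per step.
  step 8: 7 → 10
  step 9: 10 → 9
  step 10: 9 → 6
The second coordinate changes by +1 each step: at step 10 it is 6.

(6, 6)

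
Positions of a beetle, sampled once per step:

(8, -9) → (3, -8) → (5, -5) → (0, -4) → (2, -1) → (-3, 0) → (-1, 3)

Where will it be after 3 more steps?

(-9, 8)

Step-to-step displacements: (-5, +1), (+2, +3), (-5, +1), (+2, +3), (-5, +1), (+2, +3) — a repeating cycle of length 2.
step 7: apply (-5, +1) → (-6, 4)
step 8: apply (+2, +3) → (-4, 7)
step 9: apply (-5, +1) → (-9, 8)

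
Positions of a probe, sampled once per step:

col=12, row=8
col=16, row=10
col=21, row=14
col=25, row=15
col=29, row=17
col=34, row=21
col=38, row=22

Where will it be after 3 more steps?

Step-to-step displacements: (+4, +2), (+5, +4), (+4, +1), (+4, +2), (+5, +4), (+4, +1) — a repeating cycle of length 3.
step 7: apply (+4, +2) → col=42, row=24
step 8: apply (+5, +4) → col=47, row=28
step 9: apply (+4, +1) → col=51, row=29

col=51, row=29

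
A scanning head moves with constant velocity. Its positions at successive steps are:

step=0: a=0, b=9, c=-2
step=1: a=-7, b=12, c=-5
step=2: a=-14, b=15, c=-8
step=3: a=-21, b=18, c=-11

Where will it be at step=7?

a=-49, b=30, c=-23

Constant displacement of (-7, +3, -3) per step.
step 4: a=-21, b=18, c=-11 + (-7, +3, -3) → a=-28, b=21, c=-14
step 5: a=-28, b=21, c=-14 + (-7, +3, -3) → a=-35, b=24, c=-17
step 6: a=-35, b=24, c=-17 + (-7, +3, -3) → a=-42, b=27, c=-20
step 7: a=-42, b=27, c=-20 + (-7, +3, -3) → a=-49, b=30, c=-23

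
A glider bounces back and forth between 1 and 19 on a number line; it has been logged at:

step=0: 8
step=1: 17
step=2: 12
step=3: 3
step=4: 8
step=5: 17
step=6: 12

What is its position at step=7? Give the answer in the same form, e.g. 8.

The value travels 9 per step and bounces off the walls at 1 and 19.
  step 7: 12 → 3

3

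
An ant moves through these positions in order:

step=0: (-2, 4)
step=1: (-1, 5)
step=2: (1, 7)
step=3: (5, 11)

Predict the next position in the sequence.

Step-to-step displacements: (+1, +1), (+2, +2), (+4, +4); each is 2× the previous.
step 4: (5, 11) + (+8, +8) → (13, 19)

(13, 19)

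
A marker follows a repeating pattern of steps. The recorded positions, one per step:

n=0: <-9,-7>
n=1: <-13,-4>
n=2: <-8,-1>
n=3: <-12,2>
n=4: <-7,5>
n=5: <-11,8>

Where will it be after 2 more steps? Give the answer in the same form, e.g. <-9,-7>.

<-10,14>

The moves between consecutive positions are <-4,+3>, <+5,+3>, <-4,+3>, <+5,+3>, <-4,+3>; they repeat the 2-cycle [<-4,+3>, <+5,+3>].
step 6: apply <+5,+3> → <-6,11>
step 7: apply <-4,+3> → <-10,14>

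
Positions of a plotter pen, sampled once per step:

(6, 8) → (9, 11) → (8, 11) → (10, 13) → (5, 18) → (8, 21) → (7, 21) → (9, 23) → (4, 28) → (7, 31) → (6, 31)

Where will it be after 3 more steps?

Differencing gives (+3, +3), (-1, +0), (+2, +2), (-5, +5), (+3, +3), (-1, +0), (+2, +2), (-5, +5), (+3, +3), (-1, +0). This is the pattern (+3, +3), (-1, +0), (+2, +2), (-5, +5) repeated.
step 11: apply (+2, +2) → (8, 33)
step 12: apply (-5, +5) → (3, 38)
step 13: apply (+3, +3) → (6, 41)

(6, 41)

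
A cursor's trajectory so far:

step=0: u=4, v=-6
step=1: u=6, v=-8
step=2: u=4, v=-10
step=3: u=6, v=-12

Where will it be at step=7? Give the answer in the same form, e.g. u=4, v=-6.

u=6, v=-20

U: cycles through 4, 6 every 2 steps. Step 7 lands at position 1 of the cycle → 6.
V: linear, -2 per step → -20 at step 7.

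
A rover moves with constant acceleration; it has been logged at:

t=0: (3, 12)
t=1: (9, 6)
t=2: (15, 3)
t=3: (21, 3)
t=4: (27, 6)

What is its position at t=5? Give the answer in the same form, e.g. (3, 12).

First differences are (+6, -6), (+6, -3), (+6, +0), (+6, +3); their common second difference is (+0, +3) (constant acceleration).
step 5: (27, 6) + (+6, +6) → (33, 12)

(33, 12)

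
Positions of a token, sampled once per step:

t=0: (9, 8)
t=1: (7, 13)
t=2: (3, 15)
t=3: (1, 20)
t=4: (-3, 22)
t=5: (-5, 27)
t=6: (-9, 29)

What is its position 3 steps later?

Step-to-step displacements: (-2, +5), (-4, +2), (-2, +5), (-4, +2), (-2, +5), (-4, +2) — a repeating cycle of length 2.
step 7: apply (-2, +5) → (-11, 34)
step 8: apply (-4, +2) → (-15, 36)
step 9: apply (-2, +5) → (-17, 41)

(-17, 41)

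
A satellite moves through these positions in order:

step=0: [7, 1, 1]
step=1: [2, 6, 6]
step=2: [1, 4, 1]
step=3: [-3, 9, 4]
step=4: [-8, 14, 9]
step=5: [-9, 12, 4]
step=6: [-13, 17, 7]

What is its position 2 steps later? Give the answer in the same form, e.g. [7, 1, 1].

[-19, 20, 7]

The moves between consecutive positions are [-5, +5, +5], [-1, -2, -5], [-4, +5, +3], [-5, +5, +5], [-1, -2, -5], [-4, +5, +3]; they repeat the 3-cycle [[-5, +5, +5], [-1, -2, -5], [-4, +5, +3]].
step 7: apply [-5, +5, +5] → [-18, 22, 12]
step 8: apply [-1, -2, -5] → [-19, 20, 7]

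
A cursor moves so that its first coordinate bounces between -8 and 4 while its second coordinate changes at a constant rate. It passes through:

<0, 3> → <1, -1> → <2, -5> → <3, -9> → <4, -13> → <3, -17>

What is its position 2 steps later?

<1, -25>

The first coordinate reflects between -8 and 4, moving 1 per step.
  step 6: 3 → 2
  step 7: 2 → 1
The second coordinate changes by -4 each step: at step 7 it is -25.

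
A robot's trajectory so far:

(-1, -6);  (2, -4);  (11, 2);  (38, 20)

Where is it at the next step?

Step-to-step displacements: (+3, +2), (+9, +6), (+27, +18); each is 3× the previous.
step 4: (38, 20) + (+81, +54) → (119, 74)

(119, 74)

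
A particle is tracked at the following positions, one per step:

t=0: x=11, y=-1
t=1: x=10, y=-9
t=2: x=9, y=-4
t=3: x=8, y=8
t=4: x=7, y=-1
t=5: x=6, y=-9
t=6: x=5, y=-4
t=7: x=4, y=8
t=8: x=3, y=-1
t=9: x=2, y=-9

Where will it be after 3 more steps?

x=-1, y=-1

X: linear, -1 per step → -1 at step 12.
Y: cycles through -1, -9, -4, 8 every 4 steps. Step 12 lands at position 0 of the cycle → -1.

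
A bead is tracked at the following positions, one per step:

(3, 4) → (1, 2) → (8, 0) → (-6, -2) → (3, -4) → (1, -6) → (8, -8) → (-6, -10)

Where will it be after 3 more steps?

The first coordinate repeats the cycle [3, 1, 8, -6] with period 4; step 10 mod 4 = 2, giving 8.
The second coordinate changes by -2 each step, so at step 10 it is 4 + 10·(-2) = -16.

(8, -16)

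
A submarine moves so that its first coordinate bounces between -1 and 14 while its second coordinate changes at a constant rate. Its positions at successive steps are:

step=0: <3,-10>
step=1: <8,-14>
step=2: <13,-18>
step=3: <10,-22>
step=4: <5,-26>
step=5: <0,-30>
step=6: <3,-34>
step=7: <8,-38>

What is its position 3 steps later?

The first coordinate travels 5 per step and bounces off the walls at -1 and 14.
  step 8: 8 → 13
  step 9: 13 → 10
  step 10: 10 → 5
The second coordinate changes by -4 each step: at step 10 it is -50.

<5,-50>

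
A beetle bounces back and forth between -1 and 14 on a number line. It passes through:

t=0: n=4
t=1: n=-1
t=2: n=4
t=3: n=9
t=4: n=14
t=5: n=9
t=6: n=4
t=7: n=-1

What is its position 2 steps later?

The value reflects between -1 and 14, moving 5 per step.
  step 8: -1 → 4
  step 9: 4 → 9

n=9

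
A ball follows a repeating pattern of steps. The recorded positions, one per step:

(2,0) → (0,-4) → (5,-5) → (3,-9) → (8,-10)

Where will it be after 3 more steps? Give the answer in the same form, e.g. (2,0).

Step-to-step displacements: (-2,-4), (+5,-1), (-2,-4), (+5,-1) — a repeating cycle of length 2.
step 5: apply (-2,-4) → (6,-14)
step 6: apply (+5,-1) → (11,-15)
step 7: apply (-2,-4) → (9,-19)

(9,-19)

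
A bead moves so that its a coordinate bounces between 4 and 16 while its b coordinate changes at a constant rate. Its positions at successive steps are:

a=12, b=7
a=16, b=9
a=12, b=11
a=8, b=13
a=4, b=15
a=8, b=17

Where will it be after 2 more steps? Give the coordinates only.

a=16, b=21

The a coordinate reflects between 4 and 16, moving 4 per step.
  step 6: 8 → 12
  step 7: 12 → 16
The b coordinate changes by +2 each step: at step 7 it is 21.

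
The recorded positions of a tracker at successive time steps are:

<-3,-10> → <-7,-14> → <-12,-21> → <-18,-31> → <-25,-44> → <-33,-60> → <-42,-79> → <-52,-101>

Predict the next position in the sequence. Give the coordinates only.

<-63,-126>

Taking differences between consecutive positions: <-4,-4>, <-5,-7>, <-6,-10>, <-7,-13>, <-8,-16>, <-9,-19>, <-10,-22>. These grow by <-1,-3> each step.
step 8: <-52,-101> + <-11,-25> → <-63,-126>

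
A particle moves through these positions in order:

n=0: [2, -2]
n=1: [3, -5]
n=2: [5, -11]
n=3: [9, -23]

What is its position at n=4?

Consecutive displacements [+1, -3], [+2, -6], [+4, -12] scale by a factor of 2 each step.
step 4: [9, -23] + [+8, -24] → [17, -47]

[17, -47]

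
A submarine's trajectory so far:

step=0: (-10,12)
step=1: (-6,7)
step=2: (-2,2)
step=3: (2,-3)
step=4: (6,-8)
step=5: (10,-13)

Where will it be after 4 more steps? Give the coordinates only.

(26,-33)

The position changes by (+4,-5) every step.
step 6: (10,-13) + (+4,-5) → (14,-18)
step 7: (14,-18) + (+4,-5) → (18,-23)
step 8: (18,-23) + (+4,-5) → (22,-28)
step 9: (22,-28) + (+4,-5) → (26,-33)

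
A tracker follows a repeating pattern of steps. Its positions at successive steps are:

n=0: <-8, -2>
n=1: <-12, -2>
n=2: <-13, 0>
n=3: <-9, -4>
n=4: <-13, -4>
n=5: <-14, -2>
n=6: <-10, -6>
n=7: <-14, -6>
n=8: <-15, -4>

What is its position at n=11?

<-16, -6>

The moves between consecutive positions are <-4, +0>, <-1, +2>, <+4, -4>, <-4, +0>, <-1, +2>, <+4, -4>, <-4, +0>, <-1, +2>; they repeat the 3-cycle [<-4, +0>, <-1, +2>, <+4, -4>].
step 9: apply <+4, -4> → <-11, -8>
step 10: apply <-4, +0> → <-15, -8>
step 11: apply <-1, +2> → <-16, -6>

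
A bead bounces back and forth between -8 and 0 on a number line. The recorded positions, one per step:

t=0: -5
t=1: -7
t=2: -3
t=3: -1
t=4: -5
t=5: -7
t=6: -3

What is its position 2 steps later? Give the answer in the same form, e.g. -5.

The value reflects between -8 and 0, moving 4 per step.
  step 7: -3 → -1
  step 8: -1 → -5

-5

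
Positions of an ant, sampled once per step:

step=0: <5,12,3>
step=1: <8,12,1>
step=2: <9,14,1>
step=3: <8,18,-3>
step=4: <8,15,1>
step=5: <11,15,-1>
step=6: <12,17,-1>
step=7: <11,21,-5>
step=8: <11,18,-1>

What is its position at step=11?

<14,24,-7>

The moves between consecutive positions are <+3,+0,-2>, <+1,+2,+0>, <-1,+4,-4>, <+0,-3,+4>, <+3,+0,-2>, <+1,+2,+0>, <-1,+4,-4>, <+0,-3,+4>; they repeat the 4-cycle [<+3,+0,-2>, <+1,+2,+0>, <-1,+4,-4>, <+0,-3,+4>].
step 9: apply <+3,+0,-2> → <14,18,-3>
step 10: apply <+1,+2,+0> → <15,20,-3>
step 11: apply <-1,+4,-4> → <14,24,-7>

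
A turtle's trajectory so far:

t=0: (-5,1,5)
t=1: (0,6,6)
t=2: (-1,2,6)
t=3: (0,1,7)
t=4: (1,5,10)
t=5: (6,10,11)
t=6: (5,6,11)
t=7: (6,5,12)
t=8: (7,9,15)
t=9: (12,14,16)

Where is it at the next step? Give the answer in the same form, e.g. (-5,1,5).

(11,10,16)

Differencing gives (+5,+5,+1), (-1,-4,+0), (+1,-1,+1), (+1,+4,+3), (+5,+5,+1), (-1,-4,+0), (+1,-1,+1), (+1,+4,+3), (+5,+5,+1). This is the pattern (+5,+5,+1), (-1,-4,+0), (+1,-1,+1), (+1,+4,+3) repeated.
step 10: apply (-1,-4,+0) → (11,10,16)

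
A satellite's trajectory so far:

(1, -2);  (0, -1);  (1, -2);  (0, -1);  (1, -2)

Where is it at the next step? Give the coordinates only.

Step-to-step displacements: (-1, +1), (+1, -1), (-1, +1), (+1, -1); each is -1× the previous.
step 5: (1, -2) + (-1, +1) → (0, -1)

(0, -1)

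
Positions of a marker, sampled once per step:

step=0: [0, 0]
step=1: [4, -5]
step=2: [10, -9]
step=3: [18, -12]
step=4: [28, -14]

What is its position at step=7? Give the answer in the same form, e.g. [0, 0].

[70, -14]

Successive displacements: [+4, -5], [+6, -4], [+8, -3], [+10, -2] — each changes by [+2, +1].
step 5: [28, -14] + [+12, -1] → [40, -15]
step 6: [40, -15] + [+14, +0] → [54, -15]
step 7: [54, -15] + [+16, +1] → [70, -14]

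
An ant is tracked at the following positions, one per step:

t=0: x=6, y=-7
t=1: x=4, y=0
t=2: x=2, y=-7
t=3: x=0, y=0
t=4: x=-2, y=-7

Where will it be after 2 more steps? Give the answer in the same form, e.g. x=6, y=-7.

x=-6, y=-7

The x coordinate changes by -2 each step, so at step 6 it is 6 + 6·(-2) = -6.
The y coordinate repeats the cycle [-7, 0] with period 2; step 6 mod 2 = 0, giving -7.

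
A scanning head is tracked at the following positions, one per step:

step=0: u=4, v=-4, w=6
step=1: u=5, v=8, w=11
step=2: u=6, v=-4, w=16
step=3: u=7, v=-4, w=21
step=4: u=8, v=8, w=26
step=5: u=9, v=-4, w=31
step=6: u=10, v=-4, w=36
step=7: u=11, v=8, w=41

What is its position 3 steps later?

u=14, v=8, w=56

U: linear, +1 per step → 14 at step 10.
V: cycles through -4, 8, -4 every 3 steps. Step 10 lands at position 1 of the cycle → 8.
W: linear, +5 per step → 56 at step 10.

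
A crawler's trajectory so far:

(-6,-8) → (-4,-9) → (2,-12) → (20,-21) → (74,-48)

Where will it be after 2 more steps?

(722,-372)

Step-to-step displacements: (+2,-1), (+6,-3), (+18,-9), (+54,-27); each is 3× the previous.
step 5: (74,-48) + (+162,-81) → (236,-129)
step 6: (236,-129) + (+486,-243) → (722,-372)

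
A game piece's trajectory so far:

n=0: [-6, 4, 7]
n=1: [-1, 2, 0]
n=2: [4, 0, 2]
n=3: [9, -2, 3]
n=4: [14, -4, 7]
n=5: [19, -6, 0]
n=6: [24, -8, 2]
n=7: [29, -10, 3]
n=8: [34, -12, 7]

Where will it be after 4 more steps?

First: linear, +5 per step → 54 at step 12.
Second: linear, -2 per step → -20 at step 12.
Third: cycles through 7, 0, 2, 3 every 4 steps. Step 12 lands at position 0 of the cycle → 7.

[54, -20, 7]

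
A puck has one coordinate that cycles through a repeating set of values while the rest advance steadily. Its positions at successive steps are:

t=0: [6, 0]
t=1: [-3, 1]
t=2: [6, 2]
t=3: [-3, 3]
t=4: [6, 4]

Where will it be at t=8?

[6, 8]

The first coordinate repeats the cycle [6, -3] with period 2; step 8 mod 2 = 0, giving 6.
The second coordinate changes by +1 each step, so at step 8 it is 0 + 8·(1) = 8.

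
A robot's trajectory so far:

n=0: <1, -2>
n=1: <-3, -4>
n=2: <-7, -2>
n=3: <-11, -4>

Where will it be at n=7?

The first coordinate changes by -4 each step, so at step 7 it is 1 + 7·(-4) = -27.
The second coordinate repeats the cycle [-2, -4] with period 2; step 7 mod 2 = 1, giving -4.

<-27, -4>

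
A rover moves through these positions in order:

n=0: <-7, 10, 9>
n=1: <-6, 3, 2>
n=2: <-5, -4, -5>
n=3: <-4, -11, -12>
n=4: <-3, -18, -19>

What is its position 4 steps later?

<1, -46, -47>

Constant displacement of <+1, -7, -7> per step.
step 5: <-3, -18, -19> + <+1, -7, -7> → <-2, -25, -26>
step 6: <-2, -25, -26> + <+1, -7, -7> → <-1, -32, -33>
step 7: <-1, -32, -33> + <+1, -7, -7> → <0, -39, -40>
step 8: <0, -39, -40> + <+1, -7, -7> → <1, -46, -47>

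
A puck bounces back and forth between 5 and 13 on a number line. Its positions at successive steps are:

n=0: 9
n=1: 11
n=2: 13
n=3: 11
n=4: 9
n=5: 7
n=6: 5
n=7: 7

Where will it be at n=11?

The value reflects between 5 and 13, moving 2 per step.
  step 8: 7 → 9
  step 9: 9 → 11
  step 10: 11 → 13
  step 11: 13 → 11

11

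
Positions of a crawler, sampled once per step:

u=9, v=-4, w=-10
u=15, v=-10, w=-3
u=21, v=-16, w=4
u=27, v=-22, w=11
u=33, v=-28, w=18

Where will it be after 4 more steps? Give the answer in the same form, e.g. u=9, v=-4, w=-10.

Each step adds (+6,-6,+7) to the position.
step 5: u=33, v=-28, w=18 + (+6,-6,+7) → u=39, v=-34, w=25
step 6: u=39, v=-34, w=25 + (+6,-6,+7) → u=45, v=-40, w=32
step 7: u=45, v=-40, w=32 + (+6,-6,+7) → u=51, v=-46, w=39
step 8: u=51, v=-46, w=39 + (+6,-6,+7) → u=57, v=-52, w=46

u=57, v=-52, w=46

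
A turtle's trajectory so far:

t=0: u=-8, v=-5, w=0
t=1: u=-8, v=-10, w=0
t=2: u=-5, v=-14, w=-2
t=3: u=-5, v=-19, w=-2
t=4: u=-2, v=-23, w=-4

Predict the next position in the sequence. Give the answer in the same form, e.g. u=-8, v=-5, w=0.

Differencing gives (+0, -5, +0), (+3, -4, -2), (+0, -5, +0), (+3, -4, -2). This is the pattern (+0, -5, +0), (+3, -4, -2) repeated.
step 5: apply (+0, -5, +0) → u=-2, v=-28, w=-4

u=-2, v=-28, w=-4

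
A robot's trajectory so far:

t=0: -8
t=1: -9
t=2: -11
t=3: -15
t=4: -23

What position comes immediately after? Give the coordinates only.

-39

Consecutive displacements -1, -2, -4, -8 scale by a factor of 2 each step.
step 5: -23 − 16 → -39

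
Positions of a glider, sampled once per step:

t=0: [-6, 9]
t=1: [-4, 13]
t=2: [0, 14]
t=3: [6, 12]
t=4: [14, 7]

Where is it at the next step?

Taking differences between consecutive positions: [+2, +4], [+4, +1], [+6, -2], [+8, -5]. These grow by [+2, -3] each step.
step 5: [14, 7] + [+10, -8] → [24, -1]

[24, -1]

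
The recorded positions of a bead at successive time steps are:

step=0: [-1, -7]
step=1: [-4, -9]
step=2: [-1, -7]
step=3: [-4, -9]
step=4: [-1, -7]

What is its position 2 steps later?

Step-to-step displacements: [-3, -2], [+3, +2], [-3, -2], [+3, +2]; each is -1× the previous.
step 5: [-1, -7] + [-3, -2] → [-4, -9]
step 6: [-4, -9] + [+3, +2] → [-1, -7]

[-1, -7]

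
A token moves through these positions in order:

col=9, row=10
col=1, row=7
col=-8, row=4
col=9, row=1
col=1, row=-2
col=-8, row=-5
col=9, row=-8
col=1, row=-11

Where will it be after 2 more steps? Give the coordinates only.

col=9, row=-17

The col coordinate repeats the cycle [9, 1, -8] with period 3; step 9 mod 3 = 0, giving 9.
The row coordinate changes by -3 each step, so at step 9 it is 10 + 9·(-3) = -17.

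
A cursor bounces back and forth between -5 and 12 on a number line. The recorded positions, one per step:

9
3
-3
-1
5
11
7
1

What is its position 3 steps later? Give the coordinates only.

7

The value reflects between -5 and 12, moving 6 per step.
  step 8: 1 → -5
  step 9: -5 → 1
  step 10: 1 → 7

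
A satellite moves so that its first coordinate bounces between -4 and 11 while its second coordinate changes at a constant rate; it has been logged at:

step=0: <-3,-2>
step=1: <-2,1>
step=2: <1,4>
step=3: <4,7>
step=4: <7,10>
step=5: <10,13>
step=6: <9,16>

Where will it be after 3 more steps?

<0,25>

The first coordinate reflects between -4 and 11, moving 3 per step.
  step 7: 9 → 6
  step 8: 6 → 3
  step 9: 3 → 0
The second coordinate changes by +3 each step: at step 9 it is 25.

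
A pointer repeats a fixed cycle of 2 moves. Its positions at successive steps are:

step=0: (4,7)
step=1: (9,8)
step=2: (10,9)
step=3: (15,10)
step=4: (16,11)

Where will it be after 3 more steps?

The moves between consecutive positions are (+5,+1), (+1,+1), (+5,+1), (+1,+1); they repeat the 2-cycle [(+5,+1), (+1,+1)].
step 5: apply (+5,+1) → (21,12)
step 6: apply (+1,+1) → (22,13)
step 7: apply (+5,+1) → (27,14)

(27,14)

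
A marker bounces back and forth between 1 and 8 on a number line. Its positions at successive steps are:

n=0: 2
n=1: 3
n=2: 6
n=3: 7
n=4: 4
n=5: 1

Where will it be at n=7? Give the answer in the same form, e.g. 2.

The value reflects between 1 and 8, moving 3 per step.
  step 6: 1 → 4
  step 7: 4 → 7

7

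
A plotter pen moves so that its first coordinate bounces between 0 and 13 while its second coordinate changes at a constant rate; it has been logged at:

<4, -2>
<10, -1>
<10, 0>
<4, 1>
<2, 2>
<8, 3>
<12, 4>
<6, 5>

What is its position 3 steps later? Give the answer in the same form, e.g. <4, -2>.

<12, 8>

The first coordinate reflects between 0 and 13, moving 6 per step.
  step 8: 6 → 0
  step 9: 0 → 6
  step 10: 6 → 12
The second coordinate changes by +1 each step: at step 10 it is 8.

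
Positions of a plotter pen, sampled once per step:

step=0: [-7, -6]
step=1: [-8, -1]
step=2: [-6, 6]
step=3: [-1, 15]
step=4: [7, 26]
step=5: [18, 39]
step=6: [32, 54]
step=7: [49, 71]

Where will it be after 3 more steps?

Taking differences between consecutive positions: [-1, +5], [+2, +7], [+5, +9], [+8, +11], [+11, +13], [+14, +15], [+17, +17]. These grow by [+3, +2] each step.
step 8: [49, 71] + [+20, +19] → [69, 90]
step 9: [69, 90] + [+23, +21] → [92, 111]
step 10: [92, 111] + [+26, +23] → [118, 134]

[118, 134]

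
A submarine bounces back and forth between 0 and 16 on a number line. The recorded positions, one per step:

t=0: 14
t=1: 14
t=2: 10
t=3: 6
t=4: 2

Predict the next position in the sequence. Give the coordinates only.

2

The value reflects between 0 and 16, moving 4 per step.
  step 5: 2 → 2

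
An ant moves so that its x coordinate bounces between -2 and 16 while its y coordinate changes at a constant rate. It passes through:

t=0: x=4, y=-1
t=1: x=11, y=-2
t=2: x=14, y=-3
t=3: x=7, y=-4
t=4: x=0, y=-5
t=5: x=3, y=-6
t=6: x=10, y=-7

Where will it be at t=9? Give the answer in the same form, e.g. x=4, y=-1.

x=1, y=-10

The x coordinate reflects between -2 and 16, moving 7 per step.
  step 7: 10 → 15
  step 8: 15 → 8
  step 9: 8 → 1
The y coordinate changes by -1 each step: at step 9 it is -10.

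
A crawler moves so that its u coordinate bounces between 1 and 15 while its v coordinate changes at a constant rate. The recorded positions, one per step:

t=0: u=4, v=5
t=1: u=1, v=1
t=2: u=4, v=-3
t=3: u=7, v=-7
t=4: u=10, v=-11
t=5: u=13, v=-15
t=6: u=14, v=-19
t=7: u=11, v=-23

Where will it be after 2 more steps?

u=5, v=-31

The u coordinate travels 3 per step and bounces off the walls at 1 and 15.
  step 8: 11 → 8
  step 9: 8 → 5
The v coordinate changes by -4 each step: at step 9 it is -31.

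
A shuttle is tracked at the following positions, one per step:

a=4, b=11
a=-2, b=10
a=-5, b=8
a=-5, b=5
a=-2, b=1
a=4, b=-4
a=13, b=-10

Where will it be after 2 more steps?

First differences are (-6, -1), (-3, -2), (+0, -3), (+3, -4), (+6, -5), (+9, -6); their common second difference is (+3, -1) (constant acceleration).
step 7: a=13, b=-10 + (+12, -7) → a=25, b=-17
step 8: a=25, b=-17 + (+15, -8) → a=40, b=-25

a=40, b=-25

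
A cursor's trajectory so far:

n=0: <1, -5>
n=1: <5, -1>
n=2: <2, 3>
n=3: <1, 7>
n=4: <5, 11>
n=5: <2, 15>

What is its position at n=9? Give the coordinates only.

The first coordinate repeats the cycle [1, 5, 2] with period 3; step 9 mod 3 = 0, giving 1.
The second coordinate changes by +4 each step, so at step 9 it is -5 + 9·(4) = 31.

<1, 31>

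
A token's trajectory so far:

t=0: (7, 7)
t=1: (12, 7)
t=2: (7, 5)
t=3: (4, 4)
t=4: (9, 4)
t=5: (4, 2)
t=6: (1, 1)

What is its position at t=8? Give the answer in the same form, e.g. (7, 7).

Step-to-step displacements: (+5, +0), (-5, -2), (-3, -1), (+5, +0), (-5, -2), (-3, -1) — a repeating cycle of length 3.
step 7: apply (+5, +0) → (6, 1)
step 8: apply (-5, -2) → (1, -1)

(1, -1)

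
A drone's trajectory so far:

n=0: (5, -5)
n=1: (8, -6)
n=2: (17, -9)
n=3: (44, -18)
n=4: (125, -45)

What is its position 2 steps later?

(1097, -369)

The jumps are (+3, -1), (+9, -3), (+27, -9), (+81, -27) — a geometric progression with ratio 3.
step 5: (125, -45) + (+243, -81) → (368, -126)
step 6: (368, -126) + (+729, -243) → (1097, -369)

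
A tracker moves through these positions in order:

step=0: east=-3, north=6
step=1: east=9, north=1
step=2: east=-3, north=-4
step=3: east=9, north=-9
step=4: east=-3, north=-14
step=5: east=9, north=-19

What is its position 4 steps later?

The east coordinate repeats the cycle [-3, 9] with period 2; step 9 mod 2 = 1, giving 9.
The north coordinate changes by -5 each step, so at step 9 it is 6 + 9·(-5) = -39.

east=9, north=-39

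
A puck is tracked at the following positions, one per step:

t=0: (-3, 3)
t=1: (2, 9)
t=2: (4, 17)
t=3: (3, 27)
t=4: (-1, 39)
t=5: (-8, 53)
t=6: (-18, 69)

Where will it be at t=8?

Successive displacements: (+5, +6), (+2, +8), (-1, +10), (-4, +12), (-7, +14), (-10, +16) — each changes by (-3, +2).
step 7: (-18, 69) + (-13, +18) → (-31, 87)
step 8: (-31, 87) + (-16, +20) → (-47, 107)

(-47, 107)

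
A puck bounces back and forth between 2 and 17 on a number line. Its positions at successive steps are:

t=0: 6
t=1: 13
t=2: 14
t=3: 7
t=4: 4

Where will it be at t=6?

16

The value reflects between 2 and 17, moving 7 per step.
  step 5: 4 → 11
  step 6: 11 → 16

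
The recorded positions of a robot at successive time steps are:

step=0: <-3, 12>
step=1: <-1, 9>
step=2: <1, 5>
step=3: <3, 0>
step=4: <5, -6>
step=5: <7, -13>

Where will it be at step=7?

<11, -30>

Successive displacements: <+2, -3>, <+2, -4>, <+2, -5>, <+2, -6>, <+2, -7> — each changes by <+0, -1>.
step 6: <7, -13> + <+2, -8> → <9, -21>
step 7: <9, -21> + <+2, -9> → <11, -30>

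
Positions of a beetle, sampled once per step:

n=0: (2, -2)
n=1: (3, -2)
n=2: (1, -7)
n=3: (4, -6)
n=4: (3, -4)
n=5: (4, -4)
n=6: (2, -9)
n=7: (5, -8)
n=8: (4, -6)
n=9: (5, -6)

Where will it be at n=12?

(5, -8)

Differencing gives (+1, +0), (-2, -5), (+3, +1), (-1, +2), (+1, +0), (-2, -5), (+3, +1), (-1, +2), (+1, +0). This is the pattern (+1, +0), (-2, -5), (+3, +1), (-1, +2) repeated.
step 10: apply (-2, -5) → (3, -11)
step 11: apply (+3, +1) → (6, -10)
step 12: apply (-1, +2) → (5, -8)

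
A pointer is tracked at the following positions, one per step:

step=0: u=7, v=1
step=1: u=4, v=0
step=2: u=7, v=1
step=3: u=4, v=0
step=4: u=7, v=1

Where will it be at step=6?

u=7, v=1

Consecutive displacements (-3,-1), (+3,+1), (-3,-1), (+3,+1) scale by a factor of -1 each step.
step 5: u=7, v=1 + (-3,-1) → u=4, v=0
step 6: u=4, v=0 + (+3,+1) → u=7, v=1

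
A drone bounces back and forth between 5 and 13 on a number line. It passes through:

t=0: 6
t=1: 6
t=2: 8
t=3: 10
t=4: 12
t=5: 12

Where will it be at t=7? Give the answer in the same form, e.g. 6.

The value reflects between 5 and 13, moving 2 per step.
  step 6: 12 → 10
  step 7: 10 → 8

8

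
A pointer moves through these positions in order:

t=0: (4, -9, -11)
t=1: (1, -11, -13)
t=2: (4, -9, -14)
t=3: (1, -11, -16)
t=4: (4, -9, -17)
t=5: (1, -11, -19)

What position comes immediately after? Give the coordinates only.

(4, -9, -20)

Step-to-step displacements: (-3, -2, -2), (+3, +2, -1), (-3, -2, -2), (+3, +2, -1), (-3, -2, -2) — a repeating cycle of length 2.
step 6: apply (+3, +2, -1) → (4, -9, -20)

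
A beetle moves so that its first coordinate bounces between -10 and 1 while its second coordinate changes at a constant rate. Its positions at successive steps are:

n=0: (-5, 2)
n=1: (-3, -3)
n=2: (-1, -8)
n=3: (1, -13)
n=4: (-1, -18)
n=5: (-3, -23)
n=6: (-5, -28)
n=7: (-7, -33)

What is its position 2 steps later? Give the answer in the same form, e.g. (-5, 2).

The first coordinate travels 2 per step and bounces off the walls at -10 and 1.
  step 8: -7 → -9
  step 9: -9 → -9
The second coordinate changes by -5 each step: at step 9 it is -43.

(-9, -43)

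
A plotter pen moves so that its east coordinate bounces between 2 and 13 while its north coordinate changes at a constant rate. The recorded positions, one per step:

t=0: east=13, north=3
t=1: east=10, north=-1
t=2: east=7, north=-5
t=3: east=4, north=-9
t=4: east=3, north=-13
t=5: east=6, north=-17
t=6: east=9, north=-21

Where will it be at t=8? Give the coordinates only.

The east coordinate travels 3 per step and bounces off the walls at 2 and 13.
  step 7: 9 → 12
  step 8: 12 → 11
The north coordinate changes by -4 each step: at step 8 it is -29.

east=11, north=-29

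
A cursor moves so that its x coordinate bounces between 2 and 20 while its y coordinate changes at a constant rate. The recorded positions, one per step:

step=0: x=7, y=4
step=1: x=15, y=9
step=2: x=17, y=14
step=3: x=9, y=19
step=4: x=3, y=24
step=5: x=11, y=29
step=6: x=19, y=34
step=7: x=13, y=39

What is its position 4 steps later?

x=17, y=59

The x coordinate travels 8 per step and bounces off the walls at 2 and 20.
  step 8: 13 → 5
  step 9: 5 → 7
  step 10: 7 → 15
  step 11: 15 → 17
The y coordinate changes by +5 each step: at step 11 it is 59.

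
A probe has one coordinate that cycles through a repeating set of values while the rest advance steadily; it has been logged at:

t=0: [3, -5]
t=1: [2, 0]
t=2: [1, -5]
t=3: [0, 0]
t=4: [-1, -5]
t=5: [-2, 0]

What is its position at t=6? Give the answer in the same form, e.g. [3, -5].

The first coordinate changes by -1 each step, so at step 6 it is 3 + 6·(-1) = -3.
The second coordinate repeats the cycle [-5, 0] with period 2; step 6 mod 2 = 0, giving -5.

[-3, -5]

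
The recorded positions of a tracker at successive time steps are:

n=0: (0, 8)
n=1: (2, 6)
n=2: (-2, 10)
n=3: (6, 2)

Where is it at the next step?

Consecutive displacements (+2, -2), (-4, +4), (+8, -8) scale by a factor of -2 each step.
step 4: (6, 2) + (-16, +16) → (-10, 18)

(-10, 18)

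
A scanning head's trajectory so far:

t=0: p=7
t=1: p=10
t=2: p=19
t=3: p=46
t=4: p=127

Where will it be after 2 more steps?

p=1099

Consecutive displacements +3, +9, +27, +81 scale by a factor of 3 each step.
step 5: 127 + 243 → p=370
step 6: 370 + 729 → p=1099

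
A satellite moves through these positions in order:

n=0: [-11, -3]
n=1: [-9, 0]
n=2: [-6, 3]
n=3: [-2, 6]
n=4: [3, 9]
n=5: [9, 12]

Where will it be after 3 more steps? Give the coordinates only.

[33, 21]

First differences are [+2, +3], [+3, +3], [+4, +3], [+5, +3], [+6, +3]; their common second difference is [+1, +0] (constant acceleration).
step 6: [9, 12] + [+7, +3] → [16, 15]
step 7: [16, 15] + [+8, +3] → [24, 18]
step 8: [24, 18] + [+9, +3] → [33, 21]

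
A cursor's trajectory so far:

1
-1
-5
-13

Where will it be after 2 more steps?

-61

Step-to-step displacements: -2, -4, -8; each is 2× the previous.
step 4: -13 − 16 → -29
step 5: -29 − 32 → -61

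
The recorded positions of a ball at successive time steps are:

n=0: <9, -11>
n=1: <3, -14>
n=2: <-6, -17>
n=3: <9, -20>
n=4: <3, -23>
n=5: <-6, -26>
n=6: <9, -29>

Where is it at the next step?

<3, -32>

The first coordinate repeats the cycle [9, 3, -6] with period 3; step 7 mod 3 = 1, giving 3.
The second coordinate changes by -3 each step, so at step 7 it is -11 + 7·(-3) = -32.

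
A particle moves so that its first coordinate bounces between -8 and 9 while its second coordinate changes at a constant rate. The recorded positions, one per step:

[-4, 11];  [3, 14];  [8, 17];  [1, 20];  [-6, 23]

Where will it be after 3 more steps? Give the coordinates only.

The first coordinate travels 7 per step and bounces off the walls at -8 and 9.
  step 5: -6 → -3
  step 6: -3 → 4
  step 7: 4 → 7
The second coordinate changes by +3 each step: at step 7 it is 32.

[7, 32]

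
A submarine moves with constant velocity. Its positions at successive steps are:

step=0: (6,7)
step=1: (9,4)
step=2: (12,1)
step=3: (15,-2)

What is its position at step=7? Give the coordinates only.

(27,-14)

The position changes by (+3,-3) every step.
step 4: (15,-2) + (+3,-3) → (18,-5)
step 5: (18,-5) + (+3,-3) → (21,-8)
step 6: (21,-8) + (+3,-3) → (24,-11)
step 7: (24,-11) + (+3,-3) → (27,-14)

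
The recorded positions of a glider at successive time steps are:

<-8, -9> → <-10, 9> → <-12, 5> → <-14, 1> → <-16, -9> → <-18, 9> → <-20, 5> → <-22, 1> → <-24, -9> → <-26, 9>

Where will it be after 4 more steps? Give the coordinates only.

<-34, 9>

First: linear, -2 per step → -34 at step 13.
Second: cycles through -9, 9, 5, 1 every 4 steps. Step 13 lands at position 1 of the cycle → 9.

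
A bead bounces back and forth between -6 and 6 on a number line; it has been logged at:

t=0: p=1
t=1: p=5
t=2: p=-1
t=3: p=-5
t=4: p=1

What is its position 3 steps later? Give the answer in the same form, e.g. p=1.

The value reflects between -6 and 6, moving 6 per step.
  step 5: 1 → 5
  step 6: 5 → -1
  step 7: -1 → -5

p=-5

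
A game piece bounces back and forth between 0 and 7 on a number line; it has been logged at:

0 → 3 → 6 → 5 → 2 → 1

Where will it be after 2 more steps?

The value travels 3 per step and bounces off the walls at 0 and 7.
  step 6: 1 → 4
  step 7: 4 → 7

7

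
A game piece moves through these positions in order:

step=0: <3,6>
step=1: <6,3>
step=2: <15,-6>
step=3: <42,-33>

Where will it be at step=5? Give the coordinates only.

Consecutive displacements <+3,-3>, <+9,-9>, <+27,-27> scale by a factor of 3 each step.
step 4: <42,-33> + <+81,-81> → <123,-114>
step 5: <123,-114> + <+243,-243> → <366,-357>

<366,-357>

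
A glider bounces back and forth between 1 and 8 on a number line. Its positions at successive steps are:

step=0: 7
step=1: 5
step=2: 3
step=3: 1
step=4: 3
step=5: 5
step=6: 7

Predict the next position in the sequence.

7

The value reflects between 1 and 8, moving 2 per step.
  step 7: 7 → 7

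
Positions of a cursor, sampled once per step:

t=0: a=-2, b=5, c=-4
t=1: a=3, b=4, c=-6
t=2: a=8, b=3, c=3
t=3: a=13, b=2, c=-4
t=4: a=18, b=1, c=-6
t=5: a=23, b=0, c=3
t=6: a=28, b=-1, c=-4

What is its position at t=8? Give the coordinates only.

A: linear, +5 per step → 38 at step 8.
B: linear, -1 per step → -3 at step 8.
C: cycles through -4, -6, 3 every 3 steps. Step 8 lands at position 2 of the cycle → 3.

a=38, b=-3, c=3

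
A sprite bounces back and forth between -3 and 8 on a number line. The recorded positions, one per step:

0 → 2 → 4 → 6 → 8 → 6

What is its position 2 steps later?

The value reflects between -3 and 8, moving 2 per step.
  step 6: 6 → 4
  step 7: 4 → 2

2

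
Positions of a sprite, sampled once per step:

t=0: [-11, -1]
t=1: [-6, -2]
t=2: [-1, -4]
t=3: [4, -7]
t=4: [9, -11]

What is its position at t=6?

Taking differences between consecutive positions: [+5, -1], [+5, -2], [+5, -3], [+5, -4]. These grow by [+0, -1] each step.
step 5: [9, -11] + [+5, -5] → [14, -16]
step 6: [14, -16] + [+5, -6] → [19, -22]

[19, -22]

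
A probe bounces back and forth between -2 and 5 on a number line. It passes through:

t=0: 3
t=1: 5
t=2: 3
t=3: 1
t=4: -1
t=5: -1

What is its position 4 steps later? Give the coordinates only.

3

The value travels 2 per step and bounces off the walls at -2 and 5.
  step 6: -1 → 1
  step 7: 1 → 3
  step 8: 3 → 5
  step 9: 5 → 3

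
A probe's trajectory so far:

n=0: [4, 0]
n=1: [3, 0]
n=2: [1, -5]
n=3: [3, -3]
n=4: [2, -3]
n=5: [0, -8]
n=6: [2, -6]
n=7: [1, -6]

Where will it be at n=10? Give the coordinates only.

Differencing gives [-1, +0], [-2, -5], [+2, +2], [-1, +0], [-2, -5], [+2, +2], [-1, +0]. This is the pattern [-1, +0], [-2, -5], [+2, +2] repeated.
step 8: apply [-2, -5] → [-1, -11]
step 9: apply [+2, +2] → [1, -9]
step 10: apply [-1, +0] → [0, -9]

[0, -9]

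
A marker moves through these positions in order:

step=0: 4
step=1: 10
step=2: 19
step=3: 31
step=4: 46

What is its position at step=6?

First differences are +6, +9, +12, +15; their common second difference is +3 (constant acceleration).
step 5: 46 + 18 → 64
step 6: 64 + 21 → 85

85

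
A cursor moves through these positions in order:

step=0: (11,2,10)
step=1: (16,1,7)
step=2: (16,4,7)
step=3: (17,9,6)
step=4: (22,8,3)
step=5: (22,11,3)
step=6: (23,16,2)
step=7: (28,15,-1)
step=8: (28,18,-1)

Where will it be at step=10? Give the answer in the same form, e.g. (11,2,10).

Step-to-step displacements: (+5,-1,-3), (+0,+3,+0), (+1,+5,-1), (+5,-1,-3), (+0,+3,+0), (+1,+5,-1), (+5,-1,-3), (+0,+3,+0) — a repeating cycle of length 3.
step 9: apply (+1,+5,-1) → (29,23,-2)
step 10: apply (+5,-1,-3) → (34,22,-5)

(34,22,-5)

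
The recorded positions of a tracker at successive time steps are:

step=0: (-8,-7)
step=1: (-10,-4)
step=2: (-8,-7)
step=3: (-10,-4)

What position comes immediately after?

Step-to-step displacements: (-2,+3), (+2,-3), (-2,+3); each is -1× the previous.
step 4: (-10,-4) + (+2,-3) → (-8,-7)

(-8,-7)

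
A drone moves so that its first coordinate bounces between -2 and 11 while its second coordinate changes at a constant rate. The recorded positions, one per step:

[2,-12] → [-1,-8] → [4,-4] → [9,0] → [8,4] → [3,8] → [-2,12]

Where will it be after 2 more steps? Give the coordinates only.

[8,20]

The first coordinate travels 5 per step and bounces off the walls at -2 and 11.
  step 7: -2 → 3
  step 8: 3 → 8
The second coordinate changes by +4 each step: at step 8 it is 20.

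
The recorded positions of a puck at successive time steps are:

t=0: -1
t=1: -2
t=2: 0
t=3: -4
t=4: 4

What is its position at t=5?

-12

Step-to-step displacements: -1, +2, -4, +8; each is -2× the previous.
step 5: 4 − 16 → -12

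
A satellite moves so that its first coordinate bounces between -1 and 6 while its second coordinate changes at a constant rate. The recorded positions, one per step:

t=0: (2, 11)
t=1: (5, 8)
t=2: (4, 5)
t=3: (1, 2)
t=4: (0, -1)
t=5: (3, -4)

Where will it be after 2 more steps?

(3, -10)

The first coordinate reflects between -1 and 6, moving 3 per step.
  step 6: 3 → 6
  step 7: 6 → 3
The second coordinate changes by -3 each step: at step 7 it is -10.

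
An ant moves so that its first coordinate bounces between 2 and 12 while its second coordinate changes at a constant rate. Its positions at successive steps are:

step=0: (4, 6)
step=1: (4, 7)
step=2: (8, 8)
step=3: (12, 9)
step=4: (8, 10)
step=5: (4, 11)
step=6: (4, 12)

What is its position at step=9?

The first coordinate reflects between 2 and 12, moving 4 per step.
  step 7: 4 → 8
  step 8: 8 → 12
  step 9: 12 → 8
The second coordinate changes by +1 each step: at step 9 it is 15.

(8, 15)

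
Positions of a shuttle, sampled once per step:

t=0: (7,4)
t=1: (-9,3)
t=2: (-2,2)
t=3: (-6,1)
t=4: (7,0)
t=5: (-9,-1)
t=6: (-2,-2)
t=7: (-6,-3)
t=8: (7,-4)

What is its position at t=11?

(-6,-7)

First: cycles through 7, -9, -2, -6 every 4 steps. Step 11 lands at position 3 of the cycle → -6.
Second: linear, -1 per step → -7 at step 11.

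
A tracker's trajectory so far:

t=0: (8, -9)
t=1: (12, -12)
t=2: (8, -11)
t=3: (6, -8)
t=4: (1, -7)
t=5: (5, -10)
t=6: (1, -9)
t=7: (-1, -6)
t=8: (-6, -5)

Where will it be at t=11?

(-8, -4)

Differencing gives (+4, -3), (-4, +1), (-2, +3), (-5, +1), (+4, -3), (-4, +1), (-2, +3), (-5, +1). This is the pattern (+4, -3), (-4, +1), (-2, +3), (-5, +1) repeated.
step 9: apply (+4, -3) → (-2, -8)
step 10: apply (-4, +1) → (-6, -7)
step 11: apply (-2, +3) → (-8, -4)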